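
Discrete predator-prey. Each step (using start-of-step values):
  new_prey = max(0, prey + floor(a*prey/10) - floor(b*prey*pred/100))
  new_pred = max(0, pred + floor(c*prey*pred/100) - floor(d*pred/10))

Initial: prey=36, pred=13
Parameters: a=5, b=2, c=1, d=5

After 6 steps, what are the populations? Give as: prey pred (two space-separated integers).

Step 1: prey: 36+18-9=45; pred: 13+4-6=11
Step 2: prey: 45+22-9=58; pred: 11+4-5=10
Step 3: prey: 58+29-11=76; pred: 10+5-5=10
Step 4: prey: 76+38-15=99; pred: 10+7-5=12
Step 5: prey: 99+49-23=125; pred: 12+11-6=17
Step 6: prey: 125+62-42=145; pred: 17+21-8=30

Answer: 145 30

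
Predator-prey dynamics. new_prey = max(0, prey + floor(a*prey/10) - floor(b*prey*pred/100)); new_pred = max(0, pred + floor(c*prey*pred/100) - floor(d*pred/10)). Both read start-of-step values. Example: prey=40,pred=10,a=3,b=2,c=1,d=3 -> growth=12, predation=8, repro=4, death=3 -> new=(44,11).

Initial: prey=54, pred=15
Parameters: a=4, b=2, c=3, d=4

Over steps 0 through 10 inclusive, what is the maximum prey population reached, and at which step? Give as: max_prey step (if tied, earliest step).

Step 1: prey: 54+21-16=59; pred: 15+24-6=33
Step 2: prey: 59+23-38=44; pred: 33+58-13=78
Step 3: prey: 44+17-68=0; pred: 78+102-31=149
Step 4: prey: 0+0-0=0; pred: 149+0-59=90
Step 5: prey: 0+0-0=0; pred: 90+0-36=54
Step 6: prey: 0+0-0=0; pred: 54+0-21=33
Step 7: prey: 0+0-0=0; pred: 33+0-13=20
Step 8: prey: 0+0-0=0; pred: 20+0-8=12
Step 9: prey: 0+0-0=0; pred: 12+0-4=8
Step 10: prey: 0+0-0=0; pred: 8+0-3=5
Max prey = 59 at step 1

Answer: 59 1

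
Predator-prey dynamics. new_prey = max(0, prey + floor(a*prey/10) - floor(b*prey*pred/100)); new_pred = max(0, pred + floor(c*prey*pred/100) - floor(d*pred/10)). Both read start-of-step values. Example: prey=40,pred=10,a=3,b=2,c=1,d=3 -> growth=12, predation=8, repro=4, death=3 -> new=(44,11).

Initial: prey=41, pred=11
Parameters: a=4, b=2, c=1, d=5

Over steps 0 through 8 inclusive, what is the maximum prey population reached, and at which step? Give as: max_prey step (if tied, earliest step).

Step 1: prey: 41+16-9=48; pred: 11+4-5=10
Step 2: prey: 48+19-9=58; pred: 10+4-5=9
Step 3: prey: 58+23-10=71; pred: 9+5-4=10
Step 4: prey: 71+28-14=85; pred: 10+7-5=12
Step 5: prey: 85+34-20=99; pred: 12+10-6=16
Step 6: prey: 99+39-31=107; pred: 16+15-8=23
Step 7: prey: 107+42-49=100; pred: 23+24-11=36
Step 8: prey: 100+40-72=68; pred: 36+36-18=54
Max prey = 107 at step 6

Answer: 107 6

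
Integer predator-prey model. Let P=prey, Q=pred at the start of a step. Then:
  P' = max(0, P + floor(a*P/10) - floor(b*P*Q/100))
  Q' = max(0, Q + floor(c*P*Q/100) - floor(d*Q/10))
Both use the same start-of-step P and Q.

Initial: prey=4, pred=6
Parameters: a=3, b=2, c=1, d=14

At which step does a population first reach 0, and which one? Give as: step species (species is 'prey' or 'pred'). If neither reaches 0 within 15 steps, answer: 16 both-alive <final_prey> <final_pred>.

Step 1: prey: 4+1-0=5; pred: 6+0-8=0
First extinction: pred at step 1

Answer: 1 pred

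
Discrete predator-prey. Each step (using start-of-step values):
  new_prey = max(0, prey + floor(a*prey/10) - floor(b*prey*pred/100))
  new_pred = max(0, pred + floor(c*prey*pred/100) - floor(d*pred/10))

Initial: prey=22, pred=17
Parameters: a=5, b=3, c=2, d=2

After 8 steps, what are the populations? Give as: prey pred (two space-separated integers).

Answer: 2 21

Derivation:
Step 1: prey: 22+11-11=22; pred: 17+7-3=21
Step 2: prey: 22+11-13=20; pred: 21+9-4=26
Step 3: prey: 20+10-15=15; pred: 26+10-5=31
Step 4: prey: 15+7-13=9; pred: 31+9-6=34
Step 5: prey: 9+4-9=4; pred: 34+6-6=34
Step 6: prey: 4+2-4=2; pred: 34+2-6=30
Step 7: prey: 2+1-1=2; pred: 30+1-6=25
Step 8: prey: 2+1-1=2; pred: 25+1-5=21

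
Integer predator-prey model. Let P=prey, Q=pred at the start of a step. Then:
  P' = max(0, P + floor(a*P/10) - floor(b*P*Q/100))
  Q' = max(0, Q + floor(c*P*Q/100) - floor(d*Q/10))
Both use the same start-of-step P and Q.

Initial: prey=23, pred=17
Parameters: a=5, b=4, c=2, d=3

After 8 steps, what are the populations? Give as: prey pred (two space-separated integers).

Step 1: prey: 23+11-15=19; pred: 17+7-5=19
Step 2: prey: 19+9-14=14; pred: 19+7-5=21
Step 3: prey: 14+7-11=10; pred: 21+5-6=20
Step 4: prey: 10+5-8=7; pred: 20+4-6=18
Step 5: prey: 7+3-5=5; pred: 18+2-5=15
Step 6: prey: 5+2-3=4; pred: 15+1-4=12
Step 7: prey: 4+2-1=5; pred: 12+0-3=9
Step 8: prey: 5+2-1=6; pred: 9+0-2=7

Answer: 6 7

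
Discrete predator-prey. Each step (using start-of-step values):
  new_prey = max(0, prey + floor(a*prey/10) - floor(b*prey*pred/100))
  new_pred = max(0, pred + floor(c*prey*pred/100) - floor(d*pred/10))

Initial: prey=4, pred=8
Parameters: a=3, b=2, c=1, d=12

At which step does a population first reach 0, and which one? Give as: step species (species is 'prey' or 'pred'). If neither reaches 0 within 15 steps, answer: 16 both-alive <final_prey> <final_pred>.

Answer: 1 pred

Derivation:
Step 1: prey: 4+1-0=5; pred: 8+0-9=0
First extinction: pred at step 1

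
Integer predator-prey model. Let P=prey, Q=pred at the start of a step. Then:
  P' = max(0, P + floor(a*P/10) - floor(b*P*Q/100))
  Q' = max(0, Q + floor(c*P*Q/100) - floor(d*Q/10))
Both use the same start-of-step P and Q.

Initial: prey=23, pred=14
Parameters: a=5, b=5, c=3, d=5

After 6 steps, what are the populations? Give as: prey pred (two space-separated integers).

Answer: 8 5

Derivation:
Step 1: prey: 23+11-16=18; pred: 14+9-7=16
Step 2: prey: 18+9-14=13; pred: 16+8-8=16
Step 3: prey: 13+6-10=9; pred: 16+6-8=14
Step 4: prey: 9+4-6=7; pred: 14+3-7=10
Step 5: prey: 7+3-3=7; pred: 10+2-5=7
Step 6: prey: 7+3-2=8; pred: 7+1-3=5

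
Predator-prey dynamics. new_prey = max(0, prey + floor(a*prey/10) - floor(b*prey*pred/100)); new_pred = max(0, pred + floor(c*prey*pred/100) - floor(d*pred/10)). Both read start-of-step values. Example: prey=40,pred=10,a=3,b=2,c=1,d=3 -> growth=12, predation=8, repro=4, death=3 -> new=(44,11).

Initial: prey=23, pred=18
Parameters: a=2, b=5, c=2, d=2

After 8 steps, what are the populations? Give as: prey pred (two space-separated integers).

Answer: 0 7

Derivation:
Step 1: prey: 23+4-20=7; pred: 18+8-3=23
Step 2: prey: 7+1-8=0; pred: 23+3-4=22
Step 3: prey: 0+0-0=0; pred: 22+0-4=18
Step 4: prey: 0+0-0=0; pred: 18+0-3=15
Step 5: prey: 0+0-0=0; pred: 15+0-3=12
Step 6: prey: 0+0-0=0; pred: 12+0-2=10
Step 7: prey: 0+0-0=0; pred: 10+0-2=8
Step 8: prey: 0+0-0=0; pred: 8+0-1=7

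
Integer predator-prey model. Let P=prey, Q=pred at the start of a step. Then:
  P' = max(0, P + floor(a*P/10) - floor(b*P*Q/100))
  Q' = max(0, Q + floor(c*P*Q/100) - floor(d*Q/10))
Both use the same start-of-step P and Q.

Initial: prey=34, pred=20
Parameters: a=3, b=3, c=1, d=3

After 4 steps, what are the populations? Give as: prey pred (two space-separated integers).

Step 1: prey: 34+10-20=24; pred: 20+6-6=20
Step 2: prey: 24+7-14=17; pred: 20+4-6=18
Step 3: prey: 17+5-9=13; pred: 18+3-5=16
Step 4: prey: 13+3-6=10; pred: 16+2-4=14

Answer: 10 14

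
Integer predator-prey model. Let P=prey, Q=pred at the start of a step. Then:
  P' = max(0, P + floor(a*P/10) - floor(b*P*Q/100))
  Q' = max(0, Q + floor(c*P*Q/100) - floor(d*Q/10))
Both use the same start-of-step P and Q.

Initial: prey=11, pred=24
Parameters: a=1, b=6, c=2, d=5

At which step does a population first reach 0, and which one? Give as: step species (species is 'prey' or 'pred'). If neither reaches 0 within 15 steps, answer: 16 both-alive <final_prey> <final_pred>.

Answer: 1 prey

Derivation:
Step 1: prey: 11+1-15=0; pred: 24+5-12=17
First extinction: prey at step 1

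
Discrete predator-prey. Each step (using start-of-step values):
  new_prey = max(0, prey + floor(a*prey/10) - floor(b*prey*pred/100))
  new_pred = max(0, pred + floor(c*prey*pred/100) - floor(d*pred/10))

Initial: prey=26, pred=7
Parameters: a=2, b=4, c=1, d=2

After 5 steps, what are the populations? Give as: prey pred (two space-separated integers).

Answer: 17 7

Derivation:
Step 1: prey: 26+5-7=24; pred: 7+1-1=7
Step 2: prey: 24+4-6=22; pred: 7+1-1=7
Step 3: prey: 22+4-6=20; pred: 7+1-1=7
Step 4: prey: 20+4-5=19; pred: 7+1-1=7
Step 5: prey: 19+3-5=17; pred: 7+1-1=7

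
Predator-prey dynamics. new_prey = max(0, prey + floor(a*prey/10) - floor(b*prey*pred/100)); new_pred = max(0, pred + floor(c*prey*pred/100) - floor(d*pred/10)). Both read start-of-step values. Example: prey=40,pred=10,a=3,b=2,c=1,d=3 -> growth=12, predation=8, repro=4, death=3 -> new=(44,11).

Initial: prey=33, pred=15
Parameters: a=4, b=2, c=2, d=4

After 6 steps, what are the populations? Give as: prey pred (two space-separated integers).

Step 1: prey: 33+13-9=37; pred: 15+9-6=18
Step 2: prey: 37+14-13=38; pred: 18+13-7=24
Step 3: prey: 38+15-18=35; pred: 24+18-9=33
Step 4: prey: 35+14-23=26; pred: 33+23-13=43
Step 5: prey: 26+10-22=14; pred: 43+22-17=48
Step 6: prey: 14+5-13=6; pred: 48+13-19=42

Answer: 6 42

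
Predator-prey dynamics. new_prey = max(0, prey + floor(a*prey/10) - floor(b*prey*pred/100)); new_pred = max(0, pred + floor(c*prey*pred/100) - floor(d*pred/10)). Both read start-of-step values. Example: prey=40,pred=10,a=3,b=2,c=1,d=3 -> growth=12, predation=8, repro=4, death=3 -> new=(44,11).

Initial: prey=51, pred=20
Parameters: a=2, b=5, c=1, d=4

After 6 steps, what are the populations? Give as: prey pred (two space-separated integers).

Answer: 1 3

Derivation:
Step 1: prey: 51+10-51=10; pred: 20+10-8=22
Step 2: prey: 10+2-11=1; pred: 22+2-8=16
Step 3: prey: 1+0-0=1; pred: 16+0-6=10
Step 4: prey: 1+0-0=1; pred: 10+0-4=6
Step 5: prey: 1+0-0=1; pred: 6+0-2=4
Step 6: prey: 1+0-0=1; pred: 4+0-1=3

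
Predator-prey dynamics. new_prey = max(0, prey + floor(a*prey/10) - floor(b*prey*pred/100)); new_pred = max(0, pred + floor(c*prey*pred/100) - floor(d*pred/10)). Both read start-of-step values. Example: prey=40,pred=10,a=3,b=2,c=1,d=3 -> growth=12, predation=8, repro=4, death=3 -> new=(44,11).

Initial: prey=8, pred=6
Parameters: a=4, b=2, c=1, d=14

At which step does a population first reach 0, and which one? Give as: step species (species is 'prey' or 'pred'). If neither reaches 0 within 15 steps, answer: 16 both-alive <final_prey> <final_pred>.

Step 1: prey: 8+3-0=11; pred: 6+0-8=0
First extinction: pred at step 1

Answer: 1 pred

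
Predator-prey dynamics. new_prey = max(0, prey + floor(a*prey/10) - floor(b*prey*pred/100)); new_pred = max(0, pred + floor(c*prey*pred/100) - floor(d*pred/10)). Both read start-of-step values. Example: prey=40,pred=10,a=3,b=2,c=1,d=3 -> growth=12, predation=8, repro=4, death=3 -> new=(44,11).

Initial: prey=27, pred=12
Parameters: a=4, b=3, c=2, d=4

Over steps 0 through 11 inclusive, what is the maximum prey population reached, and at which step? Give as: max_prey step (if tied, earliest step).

Step 1: prey: 27+10-9=28; pred: 12+6-4=14
Step 2: prey: 28+11-11=28; pred: 14+7-5=16
Step 3: prey: 28+11-13=26; pred: 16+8-6=18
Step 4: prey: 26+10-14=22; pred: 18+9-7=20
Step 5: prey: 22+8-13=17; pred: 20+8-8=20
Step 6: prey: 17+6-10=13; pred: 20+6-8=18
Step 7: prey: 13+5-7=11; pred: 18+4-7=15
Step 8: prey: 11+4-4=11; pred: 15+3-6=12
Step 9: prey: 11+4-3=12; pred: 12+2-4=10
Step 10: prey: 12+4-3=13; pred: 10+2-4=8
Step 11: prey: 13+5-3=15; pred: 8+2-3=7
Max prey = 28 at step 1

Answer: 28 1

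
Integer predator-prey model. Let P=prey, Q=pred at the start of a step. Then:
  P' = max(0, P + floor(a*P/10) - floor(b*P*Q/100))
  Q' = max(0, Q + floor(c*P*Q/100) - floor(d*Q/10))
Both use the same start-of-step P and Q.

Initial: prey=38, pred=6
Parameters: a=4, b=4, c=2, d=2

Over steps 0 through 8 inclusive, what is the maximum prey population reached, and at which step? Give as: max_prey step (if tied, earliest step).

Step 1: prey: 38+15-9=44; pred: 6+4-1=9
Step 2: prey: 44+17-15=46; pred: 9+7-1=15
Step 3: prey: 46+18-27=37; pred: 15+13-3=25
Step 4: prey: 37+14-37=14; pred: 25+18-5=38
Step 5: prey: 14+5-21=0; pred: 38+10-7=41
Step 6: prey: 0+0-0=0; pred: 41+0-8=33
Step 7: prey: 0+0-0=0; pred: 33+0-6=27
Step 8: prey: 0+0-0=0; pred: 27+0-5=22
Max prey = 46 at step 2

Answer: 46 2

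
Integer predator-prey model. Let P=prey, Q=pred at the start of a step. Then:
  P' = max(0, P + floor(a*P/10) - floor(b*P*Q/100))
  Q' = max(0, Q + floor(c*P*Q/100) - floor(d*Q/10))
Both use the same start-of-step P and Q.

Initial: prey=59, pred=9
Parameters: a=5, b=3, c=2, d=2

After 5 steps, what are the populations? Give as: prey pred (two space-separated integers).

Answer: 0 85

Derivation:
Step 1: prey: 59+29-15=73; pred: 9+10-1=18
Step 2: prey: 73+36-39=70; pred: 18+26-3=41
Step 3: prey: 70+35-86=19; pred: 41+57-8=90
Step 4: prey: 19+9-51=0; pred: 90+34-18=106
Step 5: prey: 0+0-0=0; pred: 106+0-21=85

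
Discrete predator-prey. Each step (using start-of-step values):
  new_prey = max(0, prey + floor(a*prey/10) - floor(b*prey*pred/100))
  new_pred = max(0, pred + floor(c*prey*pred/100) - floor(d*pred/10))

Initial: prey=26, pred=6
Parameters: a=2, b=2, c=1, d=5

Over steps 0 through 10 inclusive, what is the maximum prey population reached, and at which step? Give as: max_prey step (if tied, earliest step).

Step 1: prey: 26+5-3=28; pred: 6+1-3=4
Step 2: prey: 28+5-2=31; pred: 4+1-2=3
Step 3: prey: 31+6-1=36; pred: 3+0-1=2
Step 4: prey: 36+7-1=42; pred: 2+0-1=1
Step 5: prey: 42+8-0=50; pred: 1+0-0=1
Step 6: prey: 50+10-1=59; pred: 1+0-0=1
Step 7: prey: 59+11-1=69; pred: 1+0-0=1
Step 8: prey: 69+13-1=81; pred: 1+0-0=1
Step 9: prey: 81+16-1=96; pred: 1+0-0=1
Step 10: prey: 96+19-1=114; pred: 1+0-0=1
Max prey = 114 at step 10

Answer: 114 10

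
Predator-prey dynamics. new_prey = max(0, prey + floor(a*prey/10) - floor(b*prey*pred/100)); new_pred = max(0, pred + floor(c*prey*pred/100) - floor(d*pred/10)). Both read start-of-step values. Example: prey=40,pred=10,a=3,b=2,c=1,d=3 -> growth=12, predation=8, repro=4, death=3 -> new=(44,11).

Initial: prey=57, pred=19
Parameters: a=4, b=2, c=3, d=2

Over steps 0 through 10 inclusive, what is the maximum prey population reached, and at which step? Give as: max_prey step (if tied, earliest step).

Step 1: prey: 57+22-21=58; pred: 19+32-3=48
Step 2: prey: 58+23-55=26; pred: 48+83-9=122
Step 3: prey: 26+10-63=0; pred: 122+95-24=193
Step 4: prey: 0+0-0=0; pred: 193+0-38=155
Step 5: prey: 0+0-0=0; pred: 155+0-31=124
Step 6: prey: 0+0-0=0; pred: 124+0-24=100
Step 7: prey: 0+0-0=0; pred: 100+0-20=80
Step 8: prey: 0+0-0=0; pred: 80+0-16=64
Step 9: prey: 0+0-0=0; pred: 64+0-12=52
Step 10: prey: 0+0-0=0; pred: 52+0-10=42
Max prey = 58 at step 1

Answer: 58 1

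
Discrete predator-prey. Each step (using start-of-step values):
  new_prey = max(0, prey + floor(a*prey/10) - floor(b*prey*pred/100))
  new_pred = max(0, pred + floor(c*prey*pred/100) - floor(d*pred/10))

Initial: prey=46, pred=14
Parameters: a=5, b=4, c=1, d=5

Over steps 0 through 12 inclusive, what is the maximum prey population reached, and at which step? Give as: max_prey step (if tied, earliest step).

Step 1: prey: 46+23-25=44; pred: 14+6-7=13
Step 2: prey: 44+22-22=44; pred: 13+5-6=12
Step 3: prey: 44+22-21=45; pred: 12+5-6=11
Step 4: prey: 45+22-19=48; pred: 11+4-5=10
Step 5: prey: 48+24-19=53; pred: 10+4-5=9
Step 6: prey: 53+26-19=60; pred: 9+4-4=9
Step 7: prey: 60+30-21=69; pred: 9+5-4=10
Step 8: prey: 69+34-27=76; pred: 10+6-5=11
Step 9: prey: 76+38-33=81; pred: 11+8-5=14
Step 10: prey: 81+40-45=76; pred: 14+11-7=18
Step 11: prey: 76+38-54=60; pred: 18+13-9=22
Step 12: prey: 60+30-52=38; pred: 22+13-11=24
Max prey = 81 at step 9

Answer: 81 9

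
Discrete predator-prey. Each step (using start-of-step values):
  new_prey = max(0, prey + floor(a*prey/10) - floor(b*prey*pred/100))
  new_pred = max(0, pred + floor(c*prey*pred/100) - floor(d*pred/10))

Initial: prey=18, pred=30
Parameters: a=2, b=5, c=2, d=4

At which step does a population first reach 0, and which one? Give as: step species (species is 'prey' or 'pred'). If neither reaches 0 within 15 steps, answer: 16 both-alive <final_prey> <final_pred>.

Answer: 1 prey

Derivation:
Step 1: prey: 18+3-27=0; pred: 30+10-12=28
First extinction: prey at step 1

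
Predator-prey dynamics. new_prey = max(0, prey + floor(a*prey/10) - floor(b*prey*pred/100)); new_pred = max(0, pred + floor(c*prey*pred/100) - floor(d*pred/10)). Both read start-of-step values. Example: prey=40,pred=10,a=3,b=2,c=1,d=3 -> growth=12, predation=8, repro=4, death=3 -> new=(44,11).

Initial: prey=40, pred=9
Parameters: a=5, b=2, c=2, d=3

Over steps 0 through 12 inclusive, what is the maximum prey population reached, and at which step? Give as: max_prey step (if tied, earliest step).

Step 1: prey: 40+20-7=53; pred: 9+7-2=14
Step 2: prey: 53+26-14=65; pred: 14+14-4=24
Step 3: prey: 65+32-31=66; pred: 24+31-7=48
Step 4: prey: 66+33-63=36; pred: 48+63-14=97
Step 5: prey: 36+18-69=0; pred: 97+69-29=137
Step 6: prey: 0+0-0=0; pred: 137+0-41=96
Step 7: prey: 0+0-0=0; pred: 96+0-28=68
Step 8: prey: 0+0-0=0; pred: 68+0-20=48
Step 9: prey: 0+0-0=0; pred: 48+0-14=34
Step 10: prey: 0+0-0=0; pred: 34+0-10=24
Step 11: prey: 0+0-0=0; pred: 24+0-7=17
Step 12: prey: 0+0-0=0; pred: 17+0-5=12
Max prey = 66 at step 3

Answer: 66 3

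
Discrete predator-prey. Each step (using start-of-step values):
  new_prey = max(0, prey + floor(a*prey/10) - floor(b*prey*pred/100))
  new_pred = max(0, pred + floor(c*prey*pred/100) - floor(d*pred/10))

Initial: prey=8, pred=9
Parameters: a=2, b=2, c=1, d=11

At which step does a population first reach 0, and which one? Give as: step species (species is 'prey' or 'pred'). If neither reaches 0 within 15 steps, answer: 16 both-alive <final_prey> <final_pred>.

Answer: 1 pred

Derivation:
Step 1: prey: 8+1-1=8; pred: 9+0-9=0
First extinction: pred at step 1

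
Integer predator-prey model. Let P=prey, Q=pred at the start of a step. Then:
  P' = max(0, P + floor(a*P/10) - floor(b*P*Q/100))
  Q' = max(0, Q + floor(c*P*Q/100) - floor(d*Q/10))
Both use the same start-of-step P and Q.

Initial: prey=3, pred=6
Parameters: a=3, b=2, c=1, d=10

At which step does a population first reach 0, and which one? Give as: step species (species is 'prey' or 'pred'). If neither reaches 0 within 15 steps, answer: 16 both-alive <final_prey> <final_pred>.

Step 1: prey: 3+0-0=3; pred: 6+0-6=0
First extinction: pred at step 1

Answer: 1 pred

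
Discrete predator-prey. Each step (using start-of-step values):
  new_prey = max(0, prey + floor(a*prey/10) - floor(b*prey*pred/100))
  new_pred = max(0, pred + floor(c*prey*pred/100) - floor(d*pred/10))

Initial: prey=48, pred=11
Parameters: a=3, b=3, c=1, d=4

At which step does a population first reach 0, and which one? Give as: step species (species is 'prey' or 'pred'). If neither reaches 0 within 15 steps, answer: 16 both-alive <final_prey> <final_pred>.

Answer: 16 both-alive 46 7

Derivation:
Step 1: prey: 48+14-15=47; pred: 11+5-4=12
Step 2: prey: 47+14-16=45; pred: 12+5-4=13
Step 3: prey: 45+13-17=41; pred: 13+5-5=13
Step 4: prey: 41+12-15=38; pred: 13+5-5=13
Step 5: prey: 38+11-14=35; pred: 13+4-5=12
Step 6: prey: 35+10-12=33; pred: 12+4-4=12
Step 7: prey: 33+9-11=31; pred: 12+3-4=11
Step 8: prey: 31+9-10=30; pred: 11+3-4=10
Step 9: prey: 30+9-9=30; pred: 10+3-4=9
Step 10: prey: 30+9-8=31; pred: 9+2-3=8
Step 11: prey: 31+9-7=33; pred: 8+2-3=7
Step 12: prey: 33+9-6=36; pred: 7+2-2=7
Step 13: prey: 36+10-7=39; pred: 7+2-2=7
Step 14: prey: 39+11-8=42; pred: 7+2-2=7
Step 15: prey: 42+12-8=46; pred: 7+2-2=7
No extinction within 15 steps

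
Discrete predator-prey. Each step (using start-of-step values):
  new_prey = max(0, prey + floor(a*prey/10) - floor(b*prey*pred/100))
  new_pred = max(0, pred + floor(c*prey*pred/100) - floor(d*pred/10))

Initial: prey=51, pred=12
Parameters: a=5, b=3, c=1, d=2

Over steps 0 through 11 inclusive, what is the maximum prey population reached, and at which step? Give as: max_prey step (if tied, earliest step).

Step 1: prey: 51+25-18=58; pred: 12+6-2=16
Step 2: prey: 58+29-27=60; pred: 16+9-3=22
Step 3: prey: 60+30-39=51; pred: 22+13-4=31
Step 4: prey: 51+25-47=29; pred: 31+15-6=40
Step 5: prey: 29+14-34=9; pred: 40+11-8=43
Step 6: prey: 9+4-11=2; pred: 43+3-8=38
Step 7: prey: 2+1-2=1; pred: 38+0-7=31
Step 8: prey: 1+0-0=1; pred: 31+0-6=25
Step 9: prey: 1+0-0=1; pred: 25+0-5=20
Step 10: prey: 1+0-0=1; pred: 20+0-4=16
Step 11: prey: 1+0-0=1; pred: 16+0-3=13
Max prey = 60 at step 2

Answer: 60 2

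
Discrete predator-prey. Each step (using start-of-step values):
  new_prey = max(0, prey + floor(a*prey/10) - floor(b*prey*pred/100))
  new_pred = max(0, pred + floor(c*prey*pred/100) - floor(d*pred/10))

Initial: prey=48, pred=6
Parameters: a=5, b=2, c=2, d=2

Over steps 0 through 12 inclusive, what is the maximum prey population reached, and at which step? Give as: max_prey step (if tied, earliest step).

Step 1: prey: 48+24-5=67; pred: 6+5-1=10
Step 2: prey: 67+33-13=87; pred: 10+13-2=21
Step 3: prey: 87+43-36=94; pred: 21+36-4=53
Step 4: prey: 94+47-99=42; pred: 53+99-10=142
Step 5: prey: 42+21-119=0; pred: 142+119-28=233
Step 6: prey: 0+0-0=0; pred: 233+0-46=187
Step 7: prey: 0+0-0=0; pred: 187+0-37=150
Step 8: prey: 0+0-0=0; pred: 150+0-30=120
Step 9: prey: 0+0-0=0; pred: 120+0-24=96
Step 10: prey: 0+0-0=0; pred: 96+0-19=77
Step 11: prey: 0+0-0=0; pred: 77+0-15=62
Step 12: prey: 0+0-0=0; pred: 62+0-12=50
Max prey = 94 at step 3

Answer: 94 3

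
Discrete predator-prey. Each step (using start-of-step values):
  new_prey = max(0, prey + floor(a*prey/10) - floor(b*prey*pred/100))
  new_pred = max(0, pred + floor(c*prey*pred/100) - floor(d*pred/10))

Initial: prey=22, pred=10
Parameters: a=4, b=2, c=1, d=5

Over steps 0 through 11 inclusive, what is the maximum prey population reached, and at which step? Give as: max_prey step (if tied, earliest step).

Answer: 202 9

Derivation:
Step 1: prey: 22+8-4=26; pred: 10+2-5=7
Step 2: prey: 26+10-3=33; pred: 7+1-3=5
Step 3: prey: 33+13-3=43; pred: 5+1-2=4
Step 4: prey: 43+17-3=57; pred: 4+1-2=3
Step 5: prey: 57+22-3=76; pred: 3+1-1=3
Step 6: prey: 76+30-4=102; pred: 3+2-1=4
Step 7: prey: 102+40-8=134; pred: 4+4-2=6
Step 8: prey: 134+53-16=171; pred: 6+8-3=11
Step 9: prey: 171+68-37=202; pred: 11+18-5=24
Step 10: prey: 202+80-96=186; pred: 24+48-12=60
Step 11: prey: 186+74-223=37; pred: 60+111-30=141
Max prey = 202 at step 9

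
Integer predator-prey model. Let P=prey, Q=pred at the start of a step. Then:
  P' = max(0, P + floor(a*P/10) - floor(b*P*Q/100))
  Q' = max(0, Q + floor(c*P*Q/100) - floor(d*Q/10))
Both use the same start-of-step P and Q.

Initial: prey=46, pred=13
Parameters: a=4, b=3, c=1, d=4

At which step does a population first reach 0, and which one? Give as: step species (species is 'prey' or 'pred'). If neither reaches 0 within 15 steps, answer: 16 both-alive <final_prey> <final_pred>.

Answer: 16 both-alive 43 13

Derivation:
Step 1: prey: 46+18-17=47; pred: 13+5-5=13
Step 2: prey: 47+18-18=47; pred: 13+6-5=14
Step 3: prey: 47+18-19=46; pred: 14+6-5=15
Step 4: prey: 46+18-20=44; pred: 15+6-6=15
Step 5: prey: 44+17-19=42; pred: 15+6-6=15
Step 6: prey: 42+16-18=40; pred: 15+6-6=15
Step 7: prey: 40+16-18=38; pred: 15+6-6=15
Step 8: prey: 38+15-17=36; pred: 15+5-6=14
Step 9: prey: 36+14-15=35; pred: 14+5-5=14
Step 10: prey: 35+14-14=35; pred: 14+4-5=13
Step 11: prey: 35+14-13=36; pred: 13+4-5=12
Step 12: prey: 36+14-12=38; pred: 12+4-4=12
Step 13: prey: 38+15-13=40; pred: 12+4-4=12
Step 14: prey: 40+16-14=42; pred: 12+4-4=12
Step 15: prey: 42+16-15=43; pred: 12+5-4=13
No extinction within 15 steps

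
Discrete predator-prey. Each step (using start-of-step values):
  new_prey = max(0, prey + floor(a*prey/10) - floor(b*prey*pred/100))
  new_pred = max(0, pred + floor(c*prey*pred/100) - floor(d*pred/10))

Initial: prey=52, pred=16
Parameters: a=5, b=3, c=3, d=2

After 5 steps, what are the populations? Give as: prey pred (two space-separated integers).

Answer: 0 84

Derivation:
Step 1: prey: 52+26-24=54; pred: 16+24-3=37
Step 2: prey: 54+27-59=22; pred: 37+59-7=89
Step 3: prey: 22+11-58=0; pred: 89+58-17=130
Step 4: prey: 0+0-0=0; pred: 130+0-26=104
Step 5: prey: 0+0-0=0; pred: 104+0-20=84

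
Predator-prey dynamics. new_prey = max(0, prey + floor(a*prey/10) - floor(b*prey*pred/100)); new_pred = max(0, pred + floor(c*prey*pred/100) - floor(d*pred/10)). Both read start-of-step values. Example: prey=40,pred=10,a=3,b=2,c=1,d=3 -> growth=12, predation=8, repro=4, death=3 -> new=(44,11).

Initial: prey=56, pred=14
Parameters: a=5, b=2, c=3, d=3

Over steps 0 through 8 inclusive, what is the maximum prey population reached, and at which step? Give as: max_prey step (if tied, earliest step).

Answer: 69 1

Derivation:
Step 1: prey: 56+28-15=69; pred: 14+23-4=33
Step 2: prey: 69+34-45=58; pred: 33+68-9=92
Step 3: prey: 58+29-106=0; pred: 92+160-27=225
Step 4: prey: 0+0-0=0; pred: 225+0-67=158
Step 5: prey: 0+0-0=0; pred: 158+0-47=111
Step 6: prey: 0+0-0=0; pred: 111+0-33=78
Step 7: prey: 0+0-0=0; pred: 78+0-23=55
Step 8: prey: 0+0-0=0; pred: 55+0-16=39
Max prey = 69 at step 1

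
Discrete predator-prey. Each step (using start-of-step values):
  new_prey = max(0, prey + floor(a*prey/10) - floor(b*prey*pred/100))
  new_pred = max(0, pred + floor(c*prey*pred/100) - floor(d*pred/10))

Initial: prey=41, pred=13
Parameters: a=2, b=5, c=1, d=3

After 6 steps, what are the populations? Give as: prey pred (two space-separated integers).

Step 1: prey: 41+8-26=23; pred: 13+5-3=15
Step 2: prey: 23+4-17=10; pred: 15+3-4=14
Step 3: prey: 10+2-7=5; pred: 14+1-4=11
Step 4: prey: 5+1-2=4; pred: 11+0-3=8
Step 5: prey: 4+0-1=3; pred: 8+0-2=6
Step 6: prey: 3+0-0=3; pred: 6+0-1=5

Answer: 3 5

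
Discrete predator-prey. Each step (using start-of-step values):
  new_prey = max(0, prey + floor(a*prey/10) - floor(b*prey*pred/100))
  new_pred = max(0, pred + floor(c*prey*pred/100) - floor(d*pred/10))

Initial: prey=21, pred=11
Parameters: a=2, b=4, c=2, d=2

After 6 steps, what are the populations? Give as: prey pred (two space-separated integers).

Step 1: prey: 21+4-9=16; pred: 11+4-2=13
Step 2: prey: 16+3-8=11; pred: 13+4-2=15
Step 3: prey: 11+2-6=7; pred: 15+3-3=15
Step 4: prey: 7+1-4=4; pred: 15+2-3=14
Step 5: prey: 4+0-2=2; pred: 14+1-2=13
Step 6: prey: 2+0-1=1; pred: 13+0-2=11

Answer: 1 11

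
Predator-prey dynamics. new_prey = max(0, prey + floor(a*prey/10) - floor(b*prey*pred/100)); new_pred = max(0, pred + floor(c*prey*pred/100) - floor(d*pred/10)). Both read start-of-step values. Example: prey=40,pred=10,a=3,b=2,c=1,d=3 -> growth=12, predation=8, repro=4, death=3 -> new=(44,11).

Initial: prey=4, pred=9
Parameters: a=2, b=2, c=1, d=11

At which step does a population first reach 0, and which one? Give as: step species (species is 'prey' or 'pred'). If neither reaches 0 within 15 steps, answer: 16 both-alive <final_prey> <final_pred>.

Answer: 1 pred

Derivation:
Step 1: prey: 4+0-0=4; pred: 9+0-9=0
First extinction: pred at step 1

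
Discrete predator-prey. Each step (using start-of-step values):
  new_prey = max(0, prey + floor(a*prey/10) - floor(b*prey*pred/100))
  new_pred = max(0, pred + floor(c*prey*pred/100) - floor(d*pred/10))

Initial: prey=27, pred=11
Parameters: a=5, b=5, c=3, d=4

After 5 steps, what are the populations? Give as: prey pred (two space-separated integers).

Step 1: prey: 27+13-14=26; pred: 11+8-4=15
Step 2: prey: 26+13-19=20; pred: 15+11-6=20
Step 3: prey: 20+10-20=10; pred: 20+12-8=24
Step 4: prey: 10+5-12=3; pred: 24+7-9=22
Step 5: prey: 3+1-3=1; pred: 22+1-8=15

Answer: 1 15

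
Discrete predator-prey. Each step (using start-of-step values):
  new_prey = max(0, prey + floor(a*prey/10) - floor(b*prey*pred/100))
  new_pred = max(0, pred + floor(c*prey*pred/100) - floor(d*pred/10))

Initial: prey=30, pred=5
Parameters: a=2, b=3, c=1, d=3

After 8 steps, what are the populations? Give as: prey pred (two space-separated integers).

Step 1: prey: 30+6-4=32; pred: 5+1-1=5
Step 2: prey: 32+6-4=34; pred: 5+1-1=5
Step 3: prey: 34+6-5=35; pred: 5+1-1=5
Step 4: prey: 35+7-5=37; pred: 5+1-1=5
Step 5: prey: 37+7-5=39; pred: 5+1-1=5
Step 6: prey: 39+7-5=41; pred: 5+1-1=5
Step 7: prey: 41+8-6=43; pred: 5+2-1=6
Step 8: prey: 43+8-7=44; pred: 6+2-1=7

Answer: 44 7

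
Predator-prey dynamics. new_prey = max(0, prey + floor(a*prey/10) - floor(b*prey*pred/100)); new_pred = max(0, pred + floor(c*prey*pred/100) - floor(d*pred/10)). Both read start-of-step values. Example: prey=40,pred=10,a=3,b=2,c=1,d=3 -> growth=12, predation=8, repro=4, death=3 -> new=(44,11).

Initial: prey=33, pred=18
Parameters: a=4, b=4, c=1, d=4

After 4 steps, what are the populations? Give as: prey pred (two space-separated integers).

Answer: 16 7

Derivation:
Step 1: prey: 33+13-23=23; pred: 18+5-7=16
Step 2: prey: 23+9-14=18; pred: 16+3-6=13
Step 3: prey: 18+7-9=16; pred: 13+2-5=10
Step 4: prey: 16+6-6=16; pred: 10+1-4=7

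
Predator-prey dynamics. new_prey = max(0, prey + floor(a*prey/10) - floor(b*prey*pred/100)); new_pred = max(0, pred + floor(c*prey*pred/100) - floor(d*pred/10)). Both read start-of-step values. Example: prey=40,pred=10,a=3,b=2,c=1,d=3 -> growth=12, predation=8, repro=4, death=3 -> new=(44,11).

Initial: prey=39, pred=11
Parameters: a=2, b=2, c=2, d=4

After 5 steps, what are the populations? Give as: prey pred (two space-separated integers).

Step 1: prey: 39+7-8=38; pred: 11+8-4=15
Step 2: prey: 38+7-11=34; pred: 15+11-6=20
Step 3: prey: 34+6-13=27; pred: 20+13-8=25
Step 4: prey: 27+5-13=19; pred: 25+13-10=28
Step 5: prey: 19+3-10=12; pred: 28+10-11=27

Answer: 12 27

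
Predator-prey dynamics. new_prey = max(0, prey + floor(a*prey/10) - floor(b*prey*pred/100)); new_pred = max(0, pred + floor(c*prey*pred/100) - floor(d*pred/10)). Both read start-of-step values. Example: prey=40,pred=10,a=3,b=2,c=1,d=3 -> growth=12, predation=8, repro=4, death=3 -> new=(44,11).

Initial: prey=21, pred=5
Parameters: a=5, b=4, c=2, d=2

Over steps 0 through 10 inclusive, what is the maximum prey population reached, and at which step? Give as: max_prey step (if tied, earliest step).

Answer: 42 4

Derivation:
Step 1: prey: 21+10-4=27; pred: 5+2-1=6
Step 2: prey: 27+13-6=34; pred: 6+3-1=8
Step 3: prey: 34+17-10=41; pred: 8+5-1=12
Step 4: prey: 41+20-19=42; pred: 12+9-2=19
Step 5: prey: 42+21-31=32; pred: 19+15-3=31
Step 6: prey: 32+16-39=9; pred: 31+19-6=44
Step 7: prey: 9+4-15=0; pred: 44+7-8=43
Step 8: prey: 0+0-0=0; pred: 43+0-8=35
Step 9: prey: 0+0-0=0; pred: 35+0-7=28
Step 10: prey: 0+0-0=0; pred: 28+0-5=23
Max prey = 42 at step 4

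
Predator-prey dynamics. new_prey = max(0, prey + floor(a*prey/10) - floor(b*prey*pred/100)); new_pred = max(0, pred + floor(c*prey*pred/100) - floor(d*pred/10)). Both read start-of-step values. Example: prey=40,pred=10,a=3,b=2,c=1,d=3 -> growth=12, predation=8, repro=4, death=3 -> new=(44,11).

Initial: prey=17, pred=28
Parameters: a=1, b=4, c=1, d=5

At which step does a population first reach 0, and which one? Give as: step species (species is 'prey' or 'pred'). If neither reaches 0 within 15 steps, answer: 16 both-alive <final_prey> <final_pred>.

Answer: 1 prey

Derivation:
Step 1: prey: 17+1-19=0; pred: 28+4-14=18
First extinction: prey at step 1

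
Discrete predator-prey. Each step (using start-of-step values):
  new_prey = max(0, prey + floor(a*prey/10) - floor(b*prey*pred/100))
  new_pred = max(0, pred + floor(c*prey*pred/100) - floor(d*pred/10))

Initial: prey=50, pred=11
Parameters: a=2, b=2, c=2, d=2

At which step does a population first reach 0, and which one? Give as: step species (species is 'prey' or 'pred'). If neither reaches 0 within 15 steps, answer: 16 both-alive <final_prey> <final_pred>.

Answer: 5 prey

Derivation:
Step 1: prey: 50+10-11=49; pred: 11+11-2=20
Step 2: prey: 49+9-19=39; pred: 20+19-4=35
Step 3: prey: 39+7-27=19; pred: 35+27-7=55
Step 4: prey: 19+3-20=2; pred: 55+20-11=64
Step 5: prey: 2+0-2=0; pred: 64+2-12=54
First extinction: prey at step 5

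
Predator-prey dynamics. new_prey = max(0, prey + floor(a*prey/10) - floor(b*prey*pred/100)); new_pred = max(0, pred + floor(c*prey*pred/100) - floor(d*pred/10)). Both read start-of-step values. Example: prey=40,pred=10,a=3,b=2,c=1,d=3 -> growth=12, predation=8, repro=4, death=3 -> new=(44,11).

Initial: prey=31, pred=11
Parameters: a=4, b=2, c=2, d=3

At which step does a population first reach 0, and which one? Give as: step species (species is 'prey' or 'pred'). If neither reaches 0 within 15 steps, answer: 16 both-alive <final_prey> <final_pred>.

Answer: 16 both-alive 1 4

Derivation:
Step 1: prey: 31+12-6=37; pred: 11+6-3=14
Step 2: prey: 37+14-10=41; pred: 14+10-4=20
Step 3: prey: 41+16-16=41; pred: 20+16-6=30
Step 4: prey: 41+16-24=33; pred: 30+24-9=45
Step 5: prey: 33+13-29=17; pred: 45+29-13=61
Step 6: prey: 17+6-20=3; pred: 61+20-18=63
Step 7: prey: 3+1-3=1; pred: 63+3-18=48
Step 8: prey: 1+0-0=1; pred: 48+0-14=34
Step 9: prey: 1+0-0=1; pred: 34+0-10=24
Step 10: prey: 1+0-0=1; pred: 24+0-7=17
Step 11: prey: 1+0-0=1; pred: 17+0-5=12
Step 12: prey: 1+0-0=1; pred: 12+0-3=9
Step 13: prey: 1+0-0=1; pred: 9+0-2=7
Step 14: prey: 1+0-0=1; pred: 7+0-2=5
Step 15: prey: 1+0-0=1; pred: 5+0-1=4
No extinction within 15 steps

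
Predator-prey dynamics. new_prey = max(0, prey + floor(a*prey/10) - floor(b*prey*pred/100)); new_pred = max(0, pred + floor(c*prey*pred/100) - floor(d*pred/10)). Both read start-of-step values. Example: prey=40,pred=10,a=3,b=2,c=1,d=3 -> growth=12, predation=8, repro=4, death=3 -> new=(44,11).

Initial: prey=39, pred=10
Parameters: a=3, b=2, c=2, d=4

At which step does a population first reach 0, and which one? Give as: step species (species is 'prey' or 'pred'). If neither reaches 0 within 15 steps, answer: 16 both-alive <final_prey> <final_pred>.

Step 1: prey: 39+11-7=43; pred: 10+7-4=13
Step 2: prey: 43+12-11=44; pred: 13+11-5=19
Step 3: prey: 44+13-16=41; pred: 19+16-7=28
Step 4: prey: 41+12-22=31; pred: 28+22-11=39
Step 5: prey: 31+9-24=16; pred: 39+24-15=48
Step 6: prey: 16+4-15=5; pred: 48+15-19=44
Step 7: prey: 5+1-4=2; pred: 44+4-17=31
Step 8: prey: 2+0-1=1; pred: 31+1-12=20
Step 9: prey: 1+0-0=1; pred: 20+0-8=12
Step 10: prey: 1+0-0=1; pred: 12+0-4=8
Step 11: prey: 1+0-0=1; pred: 8+0-3=5
Step 12: prey: 1+0-0=1; pred: 5+0-2=3
Step 13: prey: 1+0-0=1; pred: 3+0-1=2
Step 14: prey: 1+0-0=1; pred: 2+0-0=2
Steps 15-15: state stable at prey=1, pred=2 (no change)
No extinction within 15 steps

Answer: 16 both-alive 1 2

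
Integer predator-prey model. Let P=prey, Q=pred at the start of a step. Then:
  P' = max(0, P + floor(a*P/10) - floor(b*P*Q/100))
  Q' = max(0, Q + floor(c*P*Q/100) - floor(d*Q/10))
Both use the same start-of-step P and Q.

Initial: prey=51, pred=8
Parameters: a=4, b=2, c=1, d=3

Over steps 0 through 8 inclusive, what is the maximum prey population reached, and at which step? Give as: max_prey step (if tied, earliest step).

Step 1: prey: 51+20-8=63; pred: 8+4-2=10
Step 2: prey: 63+25-12=76; pred: 10+6-3=13
Step 3: prey: 76+30-19=87; pred: 13+9-3=19
Step 4: prey: 87+34-33=88; pred: 19+16-5=30
Step 5: prey: 88+35-52=71; pred: 30+26-9=47
Step 6: prey: 71+28-66=33; pred: 47+33-14=66
Step 7: prey: 33+13-43=3; pred: 66+21-19=68
Step 8: prey: 3+1-4=0; pred: 68+2-20=50
Max prey = 88 at step 4

Answer: 88 4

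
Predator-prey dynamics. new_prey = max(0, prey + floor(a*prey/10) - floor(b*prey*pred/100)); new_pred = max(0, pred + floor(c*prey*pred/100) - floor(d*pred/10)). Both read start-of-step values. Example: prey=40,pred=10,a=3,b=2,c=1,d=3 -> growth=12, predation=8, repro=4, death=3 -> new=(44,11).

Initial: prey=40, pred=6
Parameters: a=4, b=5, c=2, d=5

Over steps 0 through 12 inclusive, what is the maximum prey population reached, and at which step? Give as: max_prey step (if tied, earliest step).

Answer: 46 2

Derivation:
Step 1: prey: 40+16-12=44; pred: 6+4-3=7
Step 2: prey: 44+17-15=46; pred: 7+6-3=10
Step 3: prey: 46+18-23=41; pred: 10+9-5=14
Step 4: prey: 41+16-28=29; pred: 14+11-7=18
Step 5: prey: 29+11-26=14; pred: 18+10-9=19
Step 6: prey: 14+5-13=6; pred: 19+5-9=15
Step 7: prey: 6+2-4=4; pred: 15+1-7=9
Step 8: prey: 4+1-1=4; pred: 9+0-4=5
Step 9: prey: 4+1-1=4; pred: 5+0-2=3
Step 10: prey: 4+1-0=5; pred: 3+0-1=2
Step 11: prey: 5+2-0=7; pred: 2+0-1=1
Step 12: prey: 7+2-0=9; pred: 1+0-0=1
Max prey = 46 at step 2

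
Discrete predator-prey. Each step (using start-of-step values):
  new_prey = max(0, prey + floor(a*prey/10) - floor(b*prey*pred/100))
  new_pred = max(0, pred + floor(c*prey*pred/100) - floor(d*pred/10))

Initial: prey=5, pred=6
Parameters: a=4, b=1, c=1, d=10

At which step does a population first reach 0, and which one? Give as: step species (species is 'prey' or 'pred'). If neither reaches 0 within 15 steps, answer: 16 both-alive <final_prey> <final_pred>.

Answer: 1 pred

Derivation:
Step 1: prey: 5+2-0=7; pred: 6+0-6=0
First extinction: pred at step 1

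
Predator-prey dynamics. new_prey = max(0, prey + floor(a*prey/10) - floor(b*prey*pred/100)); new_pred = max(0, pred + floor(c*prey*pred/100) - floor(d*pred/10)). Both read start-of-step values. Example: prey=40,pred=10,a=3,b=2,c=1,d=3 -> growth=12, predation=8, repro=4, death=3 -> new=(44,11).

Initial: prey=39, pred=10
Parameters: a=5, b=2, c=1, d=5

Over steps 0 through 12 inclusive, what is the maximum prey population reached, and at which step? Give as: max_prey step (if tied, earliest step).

Step 1: prey: 39+19-7=51; pred: 10+3-5=8
Step 2: prey: 51+25-8=68; pred: 8+4-4=8
Step 3: prey: 68+34-10=92; pred: 8+5-4=9
Step 4: prey: 92+46-16=122; pred: 9+8-4=13
Step 5: prey: 122+61-31=152; pred: 13+15-6=22
Step 6: prey: 152+76-66=162; pred: 22+33-11=44
Step 7: prey: 162+81-142=101; pred: 44+71-22=93
Step 8: prey: 101+50-187=0; pred: 93+93-46=140
Step 9: prey: 0+0-0=0; pred: 140+0-70=70
Step 10: prey: 0+0-0=0; pred: 70+0-35=35
Step 11: prey: 0+0-0=0; pred: 35+0-17=18
Step 12: prey: 0+0-0=0; pred: 18+0-9=9
Max prey = 162 at step 6

Answer: 162 6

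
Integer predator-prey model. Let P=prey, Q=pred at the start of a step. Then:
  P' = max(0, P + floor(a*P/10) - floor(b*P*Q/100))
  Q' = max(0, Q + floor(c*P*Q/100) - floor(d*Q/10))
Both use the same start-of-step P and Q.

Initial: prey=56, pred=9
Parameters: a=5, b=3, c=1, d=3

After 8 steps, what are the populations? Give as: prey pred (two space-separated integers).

Answer: 1 22

Derivation:
Step 1: prey: 56+28-15=69; pred: 9+5-2=12
Step 2: prey: 69+34-24=79; pred: 12+8-3=17
Step 3: prey: 79+39-40=78; pred: 17+13-5=25
Step 4: prey: 78+39-58=59; pred: 25+19-7=37
Step 5: prey: 59+29-65=23; pred: 37+21-11=47
Step 6: prey: 23+11-32=2; pred: 47+10-14=43
Step 7: prey: 2+1-2=1; pred: 43+0-12=31
Step 8: prey: 1+0-0=1; pred: 31+0-9=22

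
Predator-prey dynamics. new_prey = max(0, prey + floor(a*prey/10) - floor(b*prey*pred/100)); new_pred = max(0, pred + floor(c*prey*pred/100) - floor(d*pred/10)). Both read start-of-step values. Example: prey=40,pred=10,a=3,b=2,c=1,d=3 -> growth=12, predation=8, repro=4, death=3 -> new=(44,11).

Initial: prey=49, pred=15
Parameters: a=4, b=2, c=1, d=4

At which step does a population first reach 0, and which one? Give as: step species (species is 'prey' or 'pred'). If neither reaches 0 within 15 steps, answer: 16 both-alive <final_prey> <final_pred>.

Answer: 16 both-alive 34 5

Derivation:
Step 1: prey: 49+19-14=54; pred: 15+7-6=16
Step 2: prey: 54+21-17=58; pred: 16+8-6=18
Step 3: prey: 58+23-20=61; pred: 18+10-7=21
Step 4: prey: 61+24-25=60; pred: 21+12-8=25
Step 5: prey: 60+24-30=54; pred: 25+15-10=30
Step 6: prey: 54+21-32=43; pred: 30+16-12=34
Step 7: prey: 43+17-29=31; pred: 34+14-13=35
Step 8: prey: 31+12-21=22; pred: 35+10-14=31
Step 9: prey: 22+8-13=17; pred: 31+6-12=25
Step 10: prey: 17+6-8=15; pred: 25+4-10=19
Step 11: prey: 15+6-5=16; pred: 19+2-7=14
Step 12: prey: 16+6-4=18; pred: 14+2-5=11
Step 13: prey: 18+7-3=22; pred: 11+1-4=8
Step 14: prey: 22+8-3=27; pred: 8+1-3=6
Step 15: prey: 27+10-3=34; pred: 6+1-2=5
No extinction within 15 steps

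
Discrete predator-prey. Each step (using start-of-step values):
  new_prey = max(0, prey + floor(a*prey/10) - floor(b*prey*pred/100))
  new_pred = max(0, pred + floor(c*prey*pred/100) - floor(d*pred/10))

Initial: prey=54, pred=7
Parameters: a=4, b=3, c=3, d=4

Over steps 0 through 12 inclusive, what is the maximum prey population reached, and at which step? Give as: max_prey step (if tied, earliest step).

Answer: 64 1

Derivation:
Step 1: prey: 54+21-11=64; pred: 7+11-2=16
Step 2: prey: 64+25-30=59; pred: 16+30-6=40
Step 3: prey: 59+23-70=12; pred: 40+70-16=94
Step 4: prey: 12+4-33=0; pred: 94+33-37=90
Step 5: prey: 0+0-0=0; pred: 90+0-36=54
Step 6: prey: 0+0-0=0; pred: 54+0-21=33
Step 7: prey: 0+0-0=0; pred: 33+0-13=20
Step 8: prey: 0+0-0=0; pred: 20+0-8=12
Step 9: prey: 0+0-0=0; pred: 12+0-4=8
Step 10: prey: 0+0-0=0; pred: 8+0-3=5
Step 11: prey: 0+0-0=0; pred: 5+0-2=3
Step 12: prey: 0+0-0=0; pred: 3+0-1=2
Max prey = 64 at step 1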